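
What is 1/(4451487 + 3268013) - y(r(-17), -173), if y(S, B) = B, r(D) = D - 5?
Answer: 1335473501/7719500 ≈ 173.00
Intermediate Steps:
r(D) = -5 + D
1/(4451487 + 3268013) - y(r(-17), -173) = 1/(4451487 + 3268013) - 1*(-173) = 1/7719500 + 173 = 1335473501/7719500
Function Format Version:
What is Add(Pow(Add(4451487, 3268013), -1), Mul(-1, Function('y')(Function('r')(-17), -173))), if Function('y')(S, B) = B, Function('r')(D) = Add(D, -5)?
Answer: Rational(1335473501, 7719500) ≈ 173.00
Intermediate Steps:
Function('r')(D) = Add(-5, D)
Add(Pow(Add(4451487, 3268013), -1), Mul(-1, Function('y')(Function('r')(-17), -173))) = Add(Pow(Add(4451487, 3268013), -1), Mul(-1, -173)) = Add(Pow(7719500, -1), 173) = Add(Rational(1, 7719500), 173) = Rational(1335473501, 7719500)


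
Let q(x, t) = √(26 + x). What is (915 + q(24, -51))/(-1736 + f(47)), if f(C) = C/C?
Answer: -183/347 - √2/347 ≈ -0.53145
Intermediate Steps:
f(C) = 1
(915 + q(24, -51))/(-1736 + f(47)) = (915 + √(26 + 24))/(-1736 + 1) = (915 + √50)/(-1735) = (915 + 5*√2)*(-1/1735) = -183/347 - √2/347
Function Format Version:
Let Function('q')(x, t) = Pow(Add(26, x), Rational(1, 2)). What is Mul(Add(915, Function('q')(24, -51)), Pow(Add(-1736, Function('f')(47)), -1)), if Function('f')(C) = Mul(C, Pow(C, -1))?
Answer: Add(Rational(-183, 347), Mul(Rational(-1, 347), Pow(2, Rational(1, 2)))) ≈ -0.53145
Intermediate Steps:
Function('f')(C) = 1
Mul(Add(915, Function('q')(24, -51)), Pow(Add(-1736, Function('f')(47)), -1)) = Mul(Add(915, Pow(Add(26, 24), Rational(1, 2))), Pow(Add(-1736, 1), -1)) = Mul(Add(915, Pow(50, Rational(1, 2))), Pow(-1735, -1)) = Mul(Add(915, Mul(5, Pow(2, Rational(1, 2)))), Rational(-1, 1735)) = Add(Rational(-183, 347), Mul(Rational(-1, 347), Pow(2, Rational(1, 2))))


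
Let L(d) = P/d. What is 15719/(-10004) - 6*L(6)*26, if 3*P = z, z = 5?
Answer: -1347677/30012 ≈ -44.905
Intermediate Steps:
P = 5/3 (P = (⅓)*5 = 5/3 ≈ 1.6667)
L(d) = 5/(3*d)
15719/(-10004) - 6*L(6)*26 = 15719/(-10004) - 6*((5/3)/6)*26 = 15719*(-1/10004) - 6*((5/3)*(⅙))*26 = -15719/10004 - 6*(5/18)*26 = -15719/10004 - 5*26/3 = -15719/10004 - 1*130/3 = -15719/10004 - 130/3 = -1347677/30012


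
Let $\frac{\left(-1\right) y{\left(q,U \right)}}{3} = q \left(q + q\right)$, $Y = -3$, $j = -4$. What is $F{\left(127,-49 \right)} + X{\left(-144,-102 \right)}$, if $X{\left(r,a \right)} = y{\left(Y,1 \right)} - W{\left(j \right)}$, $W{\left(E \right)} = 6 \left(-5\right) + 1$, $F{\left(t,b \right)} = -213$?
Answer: $-238$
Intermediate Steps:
$y{\left(q,U \right)} = - 6 q^{2}$ ($y{\left(q,U \right)} = - 3 q \left(q + q\right) = - 3 q 2 q = - 3 \cdot 2 q^{2} = - 6 q^{2}$)
$W{\left(E \right)} = -29$ ($W{\left(E \right)} = -30 + 1 = -29$)
$X{\left(r,a \right)} = -25$ ($X{\left(r,a \right)} = - 6 \left(-3\right)^{2} - -29 = \left(-6\right) 9 + 29 = -54 + 29 = -25$)
$F{\left(127,-49 \right)} + X{\left(-144,-102 \right)} = -213 - 25 = -238$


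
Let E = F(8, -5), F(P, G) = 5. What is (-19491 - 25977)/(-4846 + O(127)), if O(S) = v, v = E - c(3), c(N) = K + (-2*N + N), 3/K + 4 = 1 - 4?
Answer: 318276/33863 ≈ 9.3989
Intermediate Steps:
K = -3/7 (K = 3/(-4 + (1 - 4)) = 3/(-4 - 3) = 3/(-7) = 3*(-⅐) = -3/7 ≈ -0.42857)
E = 5
c(N) = -3/7 - N (c(N) = -3/7 + (-2*N + N) = -3/7 - N)
v = 59/7 (v = 5 - (-3/7 - 1*3) = 5 - (-3/7 - 3) = 5 - 1*(-24/7) = 5 + 24/7 = 59/7 ≈ 8.4286)
O(S) = 59/7
(-19491 - 25977)/(-4846 + O(127)) = (-19491 - 25977)/(-4846 + 59/7) = -45468/(-33863/7) = -45468*(-7/33863) = 318276/33863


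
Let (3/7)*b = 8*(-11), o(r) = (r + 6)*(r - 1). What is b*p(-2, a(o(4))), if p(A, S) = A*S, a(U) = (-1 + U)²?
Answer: 1036112/3 ≈ 3.4537e+5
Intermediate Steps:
o(r) = (-1 + r)*(6 + r) (o(r) = (6 + r)*(-1 + r) = (-1 + r)*(6 + r))
b = -616/3 (b = 7*(8*(-11))/3 = (7/3)*(-88) = -616/3 ≈ -205.33)
b*p(-2, a(o(4))) = -(-1232)*(-1 + (-6 + 4² + 5*4))²/3 = -(-1232)*(-1 + (-6 + 16 + 20))²/3 = -(-1232)*(-1 + 30)²/3 = -(-1232)*29²/3 = -(-1232)*841/3 = -616/3*(-1682) = 1036112/3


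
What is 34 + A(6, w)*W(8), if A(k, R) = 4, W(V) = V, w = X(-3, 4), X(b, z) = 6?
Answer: 66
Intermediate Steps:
w = 6
34 + A(6, w)*W(8) = 34 + 4*8 = 34 + 32 = 66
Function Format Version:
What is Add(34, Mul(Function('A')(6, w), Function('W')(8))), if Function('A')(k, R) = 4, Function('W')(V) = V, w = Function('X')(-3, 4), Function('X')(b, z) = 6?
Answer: 66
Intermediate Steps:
w = 6
Add(34, Mul(Function('A')(6, w), Function('W')(8))) = Add(34, Mul(4, 8)) = Add(34, 32) = 66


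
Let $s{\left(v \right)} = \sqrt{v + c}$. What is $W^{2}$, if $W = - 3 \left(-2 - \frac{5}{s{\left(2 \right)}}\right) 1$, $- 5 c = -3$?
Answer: $\frac{1593}{13} + \frac{180 \sqrt{65}}{13} \approx 234.17$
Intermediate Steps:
$c = \frac{3}{5}$ ($c = \left(- \frac{1}{5}\right) \left(-3\right) = \frac{3}{5} \approx 0.6$)
$s{\left(v \right)} = \sqrt{\frac{3}{5} + v}$ ($s{\left(v \right)} = \sqrt{v + \frac{3}{5}} = \sqrt{\frac{3}{5} + v}$)
$W = 6 + \frac{15 \sqrt{65}}{13}$ ($W = - 3 \left(-2 - \frac{5}{\frac{1}{5} \sqrt{15 + 25 \cdot 2}}\right) 1 = - 3 \left(-2 - \frac{5}{\frac{1}{5} \sqrt{15 + 50}}\right) 1 = - 3 \left(-2 - \frac{5}{\frac{1}{5} \sqrt{65}}\right) 1 = - 3 \left(-2 - 5 \frac{\sqrt{65}}{13}\right) 1 = - 3 \left(-2 - \frac{5 \sqrt{65}}{13}\right) 1 = \left(6 + \frac{15 \sqrt{65}}{13}\right) 1 = 6 + \frac{15 \sqrt{65}}{13} \approx 15.303$)
$W^{2} = \left(6 + \frac{15 \sqrt{65}}{13}\right)^{2}$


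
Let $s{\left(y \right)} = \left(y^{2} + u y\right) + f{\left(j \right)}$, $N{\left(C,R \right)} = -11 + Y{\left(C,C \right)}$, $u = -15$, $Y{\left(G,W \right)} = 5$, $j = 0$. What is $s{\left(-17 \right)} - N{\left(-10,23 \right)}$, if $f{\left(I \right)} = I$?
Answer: $550$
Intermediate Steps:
$N{\left(C,R \right)} = -6$ ($N{\left(C,R \right)} = -11 + 5 = -6$)
$s{\left(y \right)} = y^{2} - 15 y$ ($s{\left(y \right)} = \left(y^{2} - 15 y\right) + 0 = y^{2} - 15 y$)
$s{\left(-17 \right)} - N{\left(-10,23 \right)} = - 17 \left(-15 - 17\right) - -6 = \left(-17\right) \left(-32\right) + 6 = 544 + 6 = 550$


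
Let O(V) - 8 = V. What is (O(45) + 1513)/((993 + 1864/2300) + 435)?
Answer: 450225/410783 ≈ 1.0960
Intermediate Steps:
O(V) = 8 + V
(O(45) + 1513)/((993 + 1864/2300) + 435) = ((8 + 45) + 1513)/((993 + 1864/2300) + 435) = (53 + 1513)/((993 + 1864*(1/2300)) + 435) = 1566/((993 + 466/575) + 435) = 1566/(571441/575 + 435) = 1566/(821566/575) = 1566*(575/821566) = 450225/410783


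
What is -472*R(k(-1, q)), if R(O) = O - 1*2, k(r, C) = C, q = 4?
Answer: -944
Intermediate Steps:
R(O) = -2 + O (R(O) = O - 2 = -2 + O)
-472*R(k(-1, q)) = -472*(-2 + 4) = -472*2 = -944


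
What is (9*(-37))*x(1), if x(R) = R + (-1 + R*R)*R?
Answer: -333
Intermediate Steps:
x(R) = R + R*(-1 + R**2) (x(R) = R + (-1 + R**2)*R = R + R*(-1 + R**2))
(9*(-37))*x(1) = (9*(-37))*1**3 = -333*1 = -333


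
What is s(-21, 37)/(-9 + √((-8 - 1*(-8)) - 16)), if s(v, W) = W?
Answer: -333/97 - 148*I/97 ≈ -3.433 - 1.5258*I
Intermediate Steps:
s(-21, 37)/(-9 + √((-8 - 1*(-8)) - 16)) = 37/(-9 + √((-8 - 1*(-8)) - 16)) = 37/(-9 + √((-8 + 8) - 16)) = 37/(-9 + √(0 - 16)) = 37/(-9 + √(-16)) = 37/(-9 + 4*I) = 37*((-9 - 4*I)/97) = 37*(-9 - 4*I)/97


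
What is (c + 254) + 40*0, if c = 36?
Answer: 290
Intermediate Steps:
(c + 254) + 40*0 = (36 + 254) + 40*0 = 290 + 0 = 290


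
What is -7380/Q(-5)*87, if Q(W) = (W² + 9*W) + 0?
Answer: 32103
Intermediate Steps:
Q(W) = W² + 9*W
-7380/Q(-5)*87 = -7380/((-5*(9 - 5)))*87 = -7380/((-5*4))*87 = -7380/(-20)*87 = -7380*(-1)/20*87 = -82*(-9/2)*87 = 369*87 = 32103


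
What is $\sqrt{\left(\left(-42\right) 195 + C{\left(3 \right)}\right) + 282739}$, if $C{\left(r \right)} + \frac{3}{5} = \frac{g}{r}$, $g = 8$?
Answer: $\frac{\sqrt{61773990}}{15} \approx 523.98$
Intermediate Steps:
$C{\left(r \right)} = - \frac{3}{5} + \frac{8}{r}$
$\sqrt{\left(\left(-42\right) 195 + C{\left(3 \right)}\right) + 282739} = \sqrt{\left(\left(-42\right) 195 - \left(\frac{3}{5} - \frac{8}{3}\right)\right) + 282739} = \sqrt{\left(-8190 + \left(- \frac{3}{5} + 8 \cdot \frac{1}{3}\right)\right) + 282739} = \sqrt{\left(-8190 + \left(- \frac{3}{5} + \frac{8}{3}\right)\right) + 282739} = \sqrt{\left(-8190 + \frac{31}{15}\right) + 282739} = \sqrt{- \frac{122819}{15} + 282739} = \sqrt{\frac{4118266}{15}} = \frac{\sqrt{61773990}}{15}$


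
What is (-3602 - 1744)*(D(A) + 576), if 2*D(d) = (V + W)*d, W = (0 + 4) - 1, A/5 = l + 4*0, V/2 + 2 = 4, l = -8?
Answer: -2330856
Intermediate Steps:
V = 4 (V = -4 + 2*4 = -4 + 8 = 4)
A = -40 (A = 5*(-8 + 4*0) = 5*(-8 + 0) = 5*(-8) = -40)
W = 3 (W = 4 - 1 = 3)
D(d) = 7*d/2 (D(d) = ((4 + 3)*d)/2 = (7*d)/2 = 7*d/2)
(-3602 - 1744)*(D(A) + 576) = (-3602 - 1744)*((7/2)*(-40) + 576) = -5346*(-140 + 576) = -5346*436 = -2330856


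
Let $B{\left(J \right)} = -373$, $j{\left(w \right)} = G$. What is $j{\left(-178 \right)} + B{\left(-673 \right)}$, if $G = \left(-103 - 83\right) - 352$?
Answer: $-911$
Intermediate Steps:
$G = -538$ ($G = \left(-103 - 83\right) - 352 = -186 - 352 = -538$)
$j{\left(w \right)} = -538$
$j{\left(-178 \right)} + B{\left(-673 \right)} = -538 - 373 = -911$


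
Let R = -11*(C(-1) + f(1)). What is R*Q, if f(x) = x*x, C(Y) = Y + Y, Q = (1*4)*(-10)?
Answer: -440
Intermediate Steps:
Q = -40 (Q = 4*(-10) = -40)
C(Y) = 2*Y
f(x) = x**2
R = 11 (R = -11*(2*(-1) + 1**2) = -11*(-2 + 1) = -11*(-1) = 11)
R*Q = 11*(-40) = -440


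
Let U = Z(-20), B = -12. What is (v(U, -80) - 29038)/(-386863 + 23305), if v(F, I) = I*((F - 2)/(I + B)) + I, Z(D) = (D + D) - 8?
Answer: 335357/4180917 ≈ 0.080211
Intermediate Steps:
Z(D) = -8 + 2*D (Z(D) = 2*D - 8 = -8 + 2*D)
U = -48 (U = -8 + 2*(-20) = -8 - 40 = -48)
v(F, I) = I + I*(-2 + F)/(-12 + I) (v(F, I) = I*((F - 2)/(I - 12)) + I = I*((-2 + F)/(-12 + I)) + I = I*(-2 + F)/(-12 + I) + I = I + I*(-2 + F)/(-12 + I))
(v(U, -80) - 29038)/(-386863 + 23305) = (-80*(-14 - 48 - 80)/(-12 - 80) - 29038)/(-386863 + 23305) = (-80*(-142)/(-92) - 29038)/(-363558) = (-80*(-1/92)*(-142) - 29038)*(-1/363558) = (-2840/23 - 29038)*(-1/363558) = -670714/23*(-1/363558) = 335357/4180917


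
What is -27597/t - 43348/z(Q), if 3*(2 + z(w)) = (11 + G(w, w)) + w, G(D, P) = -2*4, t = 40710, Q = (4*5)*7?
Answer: -1765957343/1859090 ≈ -949.90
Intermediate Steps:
Q = 140 (Q = 20*7 = 140)
G(D, P) = -8
z(w) = -1 + w/3 (z(w) = -2 + ((11 - 8) + w)/3 = -2 + (3 + w)/3 = -2 + (1 + w/3) = -1 + w/3)
-27597/t - 43348/z(Q) = -27597/40710 - 43348/(-1 + (⅓)*140) = -27597*1/40710 - 43348/(-1 + 140/3) = -9199/13570 - 43348/137/3 = -9199/13570 - 43348*3/137 = -9199/13570 - 130044/137 = -1765957343/1859090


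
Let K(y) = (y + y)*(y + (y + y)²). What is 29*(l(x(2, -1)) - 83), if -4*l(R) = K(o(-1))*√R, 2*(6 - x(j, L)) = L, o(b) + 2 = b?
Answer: -2407 + 2871*√26/4 ≈ 1252.8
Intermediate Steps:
o(b) = -2 + b
x(j, L) = 6 - L/2
K(y) = 2*y*(y + 4*y²) (K(y) = (2*y)*(y + (2*y)²) = (2*y)*(y + 4*y²) = 2*y*(y + 4*y²))
l(R) = 99*√R/2 (l(R) = -(-2 - 1)²*(2 + 8*(-2 - 1))*√R/4 = -(-3)²*(2 + 8*(-3))*√R/4 = -9*(2 - 24)*√R/4 = -9*(-22)*√R/4 = -(-99)*√R/2 = 99*√R/2)
29*(l(x(2, -1)) - 83) = 29*(99*√(6 - ½*(-1))/2 - 83) = 29*(99*√(6 + ½)/2 - 83) = 29*(99*√(13/2)/2 - 83) = 29*(99*(√26/2)/2 - 83) = 29*(99*√26/4 - 83) = 29*(-83 + 99*√26/4) = -2407 + 2871*√26/4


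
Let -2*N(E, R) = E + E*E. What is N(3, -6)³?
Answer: -216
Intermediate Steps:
N(E, R) = -E/2 - E²/2 (N(E, R) = -(E + E*E)/2 = -(E + E²)/2 = -E/2 - E²/2)
N(3, -6)³ = (-½*3*(1 + 3))³ = (-½*3*4)³ = (-6)³ = -216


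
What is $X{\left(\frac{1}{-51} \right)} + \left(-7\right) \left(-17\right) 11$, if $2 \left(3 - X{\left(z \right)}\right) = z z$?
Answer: $\frac{6825023}{5202} \approx 1312.0$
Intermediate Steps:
$X{\left(z \right)} = 3 - \frac{z^{2}}{2}$ ($X{\left(z \right)} = 3 - \frac{z z}{2} = 3 - \frac{z^{2}}{2}$)
$X{\left(\frac{1}{-51} \right)} + \left(-7\right) \left(-17\right) 11 = \left(3 - \frac{\left(\frac{1}{-51}\right)^{2}}{2}\right) + \left(-7\right) \left(-17\right) 11 = \left(3 - \frac{\left(- \frac{1}{51}\right)^{2}}{2}\right) + 119 \cdot 11 = \left(3 - \frac{1}{5202}\right) + 1309 = \frac{15605}{5202} + 1309 = \frac{6825023}{5202}$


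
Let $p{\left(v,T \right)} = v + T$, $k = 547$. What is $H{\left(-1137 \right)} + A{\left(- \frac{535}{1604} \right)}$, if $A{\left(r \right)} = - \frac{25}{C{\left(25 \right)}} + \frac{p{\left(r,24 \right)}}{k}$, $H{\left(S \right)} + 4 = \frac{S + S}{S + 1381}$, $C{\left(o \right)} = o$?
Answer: $- \frac{764082797}{53520668} \approx -14.276$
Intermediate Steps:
$p{\left(v,T \right)} = T + v$
$H{\left(S \right)} = -4 + \frac{2 S}{1381 + S}$ ($H{\left(S \right)} = -4 + \frac{S + S}{S + 1381} = -4 + \frac{2 S}{1381 + S}$)
$A{\left(r \right)} = - \frac{523}{547} + \frac{r}{547}$ ($A{\left(r \right)} = - \frac{25}{25} + \frac{24 + r}{547} = \left(-25\right) \frac{1}{25} + \left(24 + r\right) \frac{1}{547} = -1 + \left(\frac{24}{547} + \frac{r}{547}\right) = - \frac{523}{547} + \frac{r}{547}$)
$H{\left(-1137 \right)} + A{\left(- \frac{535}{1604} \right)} = \frac{2 \left(-2762 - -1137\right)}{1381 - 1137} - \left(\frac{523}{547} - \frac{\left(-535\right) \frac{1}{1604}}{547}\right) = \frac{2 \left(-2762 + 1137\right)}{244} - \left(\frac{523}{547} - \frac{\left(-535\right) \frac{1}{1604}}{547}\right) = 2 \cdot \frac{1}{244} \left(-1625\right) + \left(- \frac{523}{547} + \frac{1}{547} \left(- \frac{535}{1604}\right)\right) = - \frac{1625}{122} - \frac{839427}{877388} = - \frac{764082797}{53520668}$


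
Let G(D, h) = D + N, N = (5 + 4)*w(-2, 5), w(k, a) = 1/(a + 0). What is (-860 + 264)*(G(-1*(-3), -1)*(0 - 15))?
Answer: 42912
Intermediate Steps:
w(k, a) = 1/a
N = 9/5 (N = (5 + 4)/5 = 9*(1/5) = 9/5 ≈ 1.8000)
G(D, h) = 9/5 + D (G(D, h) = D + 9/5 = 9/5 + D)
(-860 + 264)*(G(-1*(-3), -1)*(0 - 15)) = (-860 + 264)*((9/5 - 1*(-3))*(0 - 15)) = -596*(9/5 + 3)*(-15) = -14304*(-15)/5 = -596*(-72) = 42912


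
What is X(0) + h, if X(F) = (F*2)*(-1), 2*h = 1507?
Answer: 1507/2 ≈ 753.50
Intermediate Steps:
h = 1507/2 (h = (½)*1507 = 1507/2 ≈ 753.50)
X(F) = -2*F (X(F) = (2*F)*(-1) = -2*F)
X(0) + h = -2*0 + 1507/2 = 0 + 1507/2 = 1507/2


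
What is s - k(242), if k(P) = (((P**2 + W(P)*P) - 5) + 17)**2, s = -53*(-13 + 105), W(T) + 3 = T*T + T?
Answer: -204172720370480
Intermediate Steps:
W(T) = -3 + T + T**2 (W(T) = -3 + (T*T + T) = -3 + (T**2 + T) = -3 + (T + T**2) = -3 + T + T**2)
s = -4876 (s = -53*92 = -1*4876 = -4876)
k(P) = (12 + P**2 + P*(-3 + P + P**2))**2 (k(P) = (((P**2 + (-3 + P + P**2)*P) - 5) + 17)**2 = (((P**2 + P*(-3 + P + P**2)) - 5) + 17)**2 = ((-5 + P**2 + P*(-3 + P + P**2)) + 17)**2 = (12 + P**2 + P*(-3 + P + P**2))**2)
s - k(242) = -4876 - (12 + 242**2 + 242*(-3 + 242 + 242**2))**2 = -4876 - (12 + 58564 + 242*(-3 + 242 + 58564))**2 = -4876 - (12 + 58564 + 242*58803)**2 = -4876 - (12 + 58564 + 14230326)**2 = -4876 - 1*14288902**2 = -4876 - 1*204172720365604 = -4876 - 204172720365604 = -204172720370480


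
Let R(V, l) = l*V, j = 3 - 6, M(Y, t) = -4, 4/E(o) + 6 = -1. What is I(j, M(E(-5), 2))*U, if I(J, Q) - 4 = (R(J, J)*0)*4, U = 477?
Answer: 1908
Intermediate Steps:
E(o) = -4/7 (E(o) = 4/(-6 - 1) = 4/(-7) = 4*(-⅐) = -4/7)
j = -3
R(V, l) = V*l
I(J, Q) = 4 (I(J, Q) = 4 + ((J*J)*0)*4 = 4 + (J²*0)*4 = 4 + 0*4 = 4 + 0 = 4)
I(j, M(E(-5), 2))*U = 4*477 = 1908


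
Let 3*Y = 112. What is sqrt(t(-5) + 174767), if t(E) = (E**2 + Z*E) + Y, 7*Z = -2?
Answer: sqrt(77100366)/21 ≈ 418.13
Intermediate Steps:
Z = -2/7 (Z = (1/7)*(-2) = -2/7 ≈ -0.28571)
Y = 112/3 (Y = (1/3)*112 = 112/3 ≈ 37.333)
t(E) = 112/3 + E**2 - 2*E/7 (t(E) = (E**2 - 2*E/7) + 112/3 = 112/3 + E**2 - 2*E/7)
sqrt(t(-5) + 174767) = sqrt((112/3 + (-5)**2 - 2/7*(-5)) + 174767) = sqrt((112/3 + 25 + 10/7) + 174767) = sqrt(1339/21 + 174767) = sqrt(3671446/21) = sqrt(77100366)/21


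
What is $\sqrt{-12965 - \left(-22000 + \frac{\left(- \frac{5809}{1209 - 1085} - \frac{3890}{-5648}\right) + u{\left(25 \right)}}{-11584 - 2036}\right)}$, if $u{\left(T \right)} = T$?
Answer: $\frac{\sqrt{802814276831378670030}}{298087320} \approx 95.053$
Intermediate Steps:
$\sqrt{-12965 - \left(-22000 + \frac{\left(- \frac{5809}{1209 - 1085} - \frac{3890}{-5648}\right) + u{\left(25 \right)}}{-11584 - 2036}\right)} = \sqrt{-12965 + \left(22000 - \frac{\left(- \frac{5809}{1209 - 1085} - \frac{3890}{-5648}\right) + 25}{-11584 - 2036}\right)} = \sqrt{-12965 + \left(22000 - \frac{\left(- \frac{5809}{1209 - 1085} - - \frac{1945}{2824}\right) + 25}{-13620}\right)} = \sqrt{-12965 + \left(22000 - \left(\left(- \frac{5809}{124} + \frac{1945}{2824}\right) + 25\right) \left(- \frac{1}{13620}\right)\right)} = \sqrt{-12965 + \left(22000 - \left(- \frac{4040859}{87544} + 25\right) \left(- \frac{1}{13620}\right)\right)} = \sqrt{-12965 + \left(22000 - \left(- \frac{1852259}{87544}\right) \left(- \frac{1}{13620}\right)\right)} = \sqrt{-12965 + \left(22000 - \frac{1852259}{1192349280}\right)} = \sqrt{-12965 + \frac{26231682307741}{1192349280}} = \sqrt{\frac{10772873892541}{1192349280}} = \frac{\sqrt{802814276831378670030}}{298087320}$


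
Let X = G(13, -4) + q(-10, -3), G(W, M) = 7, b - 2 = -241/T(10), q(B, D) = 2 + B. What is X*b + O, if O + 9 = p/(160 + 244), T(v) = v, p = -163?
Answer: 25647/2020 ≈ 12.697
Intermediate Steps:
b = -221/10 (b = 2 - 241/10 = -221/10 ≈ -22.100)
O = -3799/404 (O = -9 - 163/(160 + 244) = -9 - 163/404 = -3799/404 ≈ -9.4035)
X = -1 (X = 7 + (2 - 10) = 7 - 8 = -1)
X*b + O = -1*(-221/10) - 3799/404 = 221/10 - 3799/404 = 25647/2020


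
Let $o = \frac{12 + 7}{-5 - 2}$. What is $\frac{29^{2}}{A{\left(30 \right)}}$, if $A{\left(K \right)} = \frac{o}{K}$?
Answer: $- \frac{176610}{19} \approx -9295.3$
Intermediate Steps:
$o = - \frac{19}{7}$ ($o = \frac{19}{-7} = 19 \left(- \frac{1}{7}\right) = - \frac{19}{7} \approx -2.7143$)
$A{\left(K \right)} = - \frac{19}{7 K}$
$\frac{29^{2}}{A{\left(30 \right)}} = \frac{29^{2}}{\left(- \frac{19}{7}\right) \frac{1}{30}} = \frac{841}{\left(- \frac{19}{7}\right) \frac{1}{30}} = \frac{841}{- \frac{19}{210}} = 841 \left(- \frac{210}{19}\right) = - \frac{176610}{19}$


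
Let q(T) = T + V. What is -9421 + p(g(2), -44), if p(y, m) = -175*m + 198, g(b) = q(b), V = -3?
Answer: -1523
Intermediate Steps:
q(T) = -3 + T (q(T) = T - 3 = -3 + T)
g(b) = -3 + b
p(y, m) = 198 - 175*m
-9421 + p(g(2), -44) = -9421 + (198 - 175*(-44)) = -9421 + (198 + 7700) = -9421 + 7898 = -1523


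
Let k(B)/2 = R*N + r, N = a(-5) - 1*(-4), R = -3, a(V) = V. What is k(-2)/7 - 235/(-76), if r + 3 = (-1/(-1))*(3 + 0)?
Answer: 2101/532 ≈ 3.9492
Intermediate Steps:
N = -1 (N = -5 - 1*(-4) = -5 + 4 = -1)
r = 0 (r = -3 + (-1/(-1))*(3 + 0) = -3 - 1*(-1)*3 = -3 + 1*3 = -3 + 3 = 0)
k(B) = 6 (k(B) = 2*(-3*(-1) + 0) = 2*(3 + 0) = 2*3 = 6)
k(-2)/7 - 235/(-76) = 6/7 - 235/(-76) = 6*(1/7) - 235*(-1/76) = 6/7 + 235/76 = 2101/532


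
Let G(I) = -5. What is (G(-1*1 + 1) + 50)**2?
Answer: 2025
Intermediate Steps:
(G(-1*1 + 1) + 50)**2 = (-5 + 50)**2 = 45**2 = 2025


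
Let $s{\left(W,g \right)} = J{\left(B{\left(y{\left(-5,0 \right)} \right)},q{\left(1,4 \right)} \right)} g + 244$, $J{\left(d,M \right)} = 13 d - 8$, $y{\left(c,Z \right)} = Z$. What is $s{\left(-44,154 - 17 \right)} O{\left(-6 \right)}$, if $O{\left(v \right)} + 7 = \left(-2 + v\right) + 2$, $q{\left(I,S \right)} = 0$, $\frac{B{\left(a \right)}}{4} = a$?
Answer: $11076$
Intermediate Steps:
$B{\left(a \right)} = 4 a$
$J{\left(d,M \right)} = -8 + 13 d$
$O{\left(v \right)} = -7 + v$ ($O{\left(v \right)} = -7 + \left(\left(-2 + v\right) + 2\right) = -7 + v$)
$s{\left(W,g \right)} = 244 - 8 g$ ($s{\left(W,g \right)} = \left(-8 + 13 \cdot 4 \cdot 0\right) g + 244 = \left(-8 + 13 \cdot 0\right) g + 244 = \left(-8 + 0\right) g + 244 = - 8 g + 244 = 244 - 8 g$)
$s{\left(-44,154 - 17 \right)} O{\left(-6 \right)} = \left(244 - 8 \left(154 - 17\right)\right) \left(-7 - 6\right) = \left(244 - 1096\right) \left(-13\right) = \left(-852\right) \left(-13\right) = 11076$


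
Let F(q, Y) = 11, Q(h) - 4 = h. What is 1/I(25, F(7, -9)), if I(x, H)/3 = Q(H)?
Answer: 1/45 ≈ 0.022222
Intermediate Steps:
Q(h) = 4 + h
I(x, H) = 12 + 3*H (I(x, H) = 3*(4 + H) = 12 + 3*H)
1/I(25, F(7, -9)) = 1/(12 + 3*11) = 1/(12 + 33) = 1/45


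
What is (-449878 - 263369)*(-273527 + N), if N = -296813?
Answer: 406793293980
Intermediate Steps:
(-449878 - 263369)*(-273527 + N) = (-449878 - 263369)*(-273527 - 296813) = -713247*(-570340) = 406793293980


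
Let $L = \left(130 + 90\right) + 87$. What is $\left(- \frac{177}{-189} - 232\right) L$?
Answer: $- \frac{4468999}{63} \approx -70937.0$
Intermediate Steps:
$L = 307$ ($L = 220 + 87 = 307$)
$\left(- \frac{177}{-189} - 232\right) L = \left(- \frac{177}{-189} - 232\right) 307 = \left(\left(-177\right) \left(- \frac{1}{189}\right) - 232\right) 307 = \left(\frac{59}{63} - 232\right) 307 = \left(- \frac{14557}{63}\right) 307 = - \frac{4468999}{63}$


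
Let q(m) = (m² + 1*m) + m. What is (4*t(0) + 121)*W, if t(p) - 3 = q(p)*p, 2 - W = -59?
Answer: 8113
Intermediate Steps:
q(m) = m² + 2*m (q(m) = (m² + m) + m = (m + m²) + m = m² + 2*m)
W = 61 (W = 2 - 1*(-59) = 2 + 59 = 61)
t(p) = 3 + p²*(2 + p) (t(p) = 3 + (p*(2 + p))*p = 3 + p²*(2 + p))
(4*t(0) + 121)*W = (4*(3 + 0²*(2 + 0)) + 121)*61 = (4*(3 + 0*2) + 121)*61 = (4*(3 + 0) + 121)*61 = (4*3 + 121)*61 = (12 + 121)*61 = 133*61 = 8113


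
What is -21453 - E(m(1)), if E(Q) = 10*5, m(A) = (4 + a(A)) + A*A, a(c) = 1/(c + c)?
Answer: -21503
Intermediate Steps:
a(c) = 1/(2*c)
m(A) = 4 + A² + 1/(2*A) (m(A) = (4 + 1/(2*A)) + A*A = (4 + 1/(2*A)) + A² = 4 + A² + 1/(2*A))
E(Q) = 50
-21453 - E(m(1)) = -21453 - 1*50 = -21453 - 50 = -21503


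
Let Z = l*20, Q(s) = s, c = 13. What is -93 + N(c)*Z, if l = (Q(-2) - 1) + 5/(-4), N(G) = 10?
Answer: -943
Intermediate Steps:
l = -17/4 (l = (-2 - 1) + 5/(-4) = -3 + 5*(-1/4) = -3 - 5/4 = -17/4 ≈ -4.2500)
Z = -85 (Z = -17/4*20 = -85)
-93 + N(c)*Z = -93 + 10*(-85) = -93 - 850 = -943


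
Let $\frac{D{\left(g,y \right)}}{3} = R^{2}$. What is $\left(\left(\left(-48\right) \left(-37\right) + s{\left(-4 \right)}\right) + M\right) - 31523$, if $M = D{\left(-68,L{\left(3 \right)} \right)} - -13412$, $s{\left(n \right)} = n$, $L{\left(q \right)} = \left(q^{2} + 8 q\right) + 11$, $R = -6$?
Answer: $-16231$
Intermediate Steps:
$L{\left(q \right)} = 11 + q^{2} + 8 q$
$D{\left(g,y \right)} = 108$ ($D{\left(g,y \right)} = 3 \left(-6\right)^{2} = 3 \cdot 36 = 108$)
$M = 13520$ ($M = 108 - -13412 = 108 + 13412 = 13520$)
$\left(\left(\left(-48\right) \left(-37\right) + s{\left(-4 \right)}\right) + M\right) - 31523 = \left(\left(\left(-48\right) \left(-37\right) - 4\right) + 13520\right) - 31523 = \left(\left(1776 - 4\right) + 13520\right) - 31523 = \left(1772 + 13520\right) - 31523 = 15292 - 31523 = -16231$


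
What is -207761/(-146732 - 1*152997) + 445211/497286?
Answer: 236759284465/149051035494 ≈ 1.5884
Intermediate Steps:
-207761/(-146732 - 1*152997) + 445211/497286 = -207761/(-146732 - 152997) + 445211*(1/497286) = -207761/(-299729) + 445211/497286 = -207761*(-1/299729) + 445211/497286 = 207761/299729 + 445211/497286 = 236759284465/149051035494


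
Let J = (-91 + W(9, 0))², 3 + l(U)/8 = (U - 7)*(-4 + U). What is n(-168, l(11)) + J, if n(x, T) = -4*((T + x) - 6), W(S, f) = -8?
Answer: 9697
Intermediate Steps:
l(U) = -24 + 8*(-7 + U)*(-4 + U) (l(U) = -24 + 8*((U - 7)*(-4 + U)) = -24 + 8*((-7 + U)*(-4 + U)) = -24 + 8*(-7 + U)*(-4 + U))
n(x, T) = 24 - 4*T - 4*x (n(x, T) = -4*(-6 + T + x) = 24 - 4*T - 4*x)
J = 9801 (J = (-91 - 8)² = (-99)² = 9801)
n(-168, l(11)) + J = (24 - 4*(200 - 88*11 + 8*11²) - 4*(-168)) + 9801 = (24 - 4*(200 - 968 + 8*121) + 672) + 9801 = (24 - 4*(200 - 968 + 968) + 672) + 9801 = (24 - 4*200 + 672) + 9801 = (24 - 800 + 672) + 9801 = -104 + 9801 = 9697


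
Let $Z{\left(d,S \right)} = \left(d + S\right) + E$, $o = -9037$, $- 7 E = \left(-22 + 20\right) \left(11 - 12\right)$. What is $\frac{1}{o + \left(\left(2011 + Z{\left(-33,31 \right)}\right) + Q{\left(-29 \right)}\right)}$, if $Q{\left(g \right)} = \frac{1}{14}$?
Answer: $- \frac{14}{98395} \approx -0.00014228$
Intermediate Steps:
$E = - \frac{2}{7}$ ($E = - \frac{\left(-22 + 20\right) \left(11 - 12\right)}{7} = - \frac{\left(-2\right) \left(-1\right)}{7} = \left(- \frac{1}{7}\right) 2 = - \frac{2}{7} \approx -0.28571$)
$Q{\left(g \right)} = \frac{1}{14}$
$Z{\left(d,S \right)} = - \frac{2}{7} + S + d$ ($Z{\left(d,S \right)} = \left(d + S\right) - \frac{2}{7} = \left(S + d\right) - \frac{2}{7} = - \frac{2}{7} + S + d$)
$\frac{1}{o + \left(\left(2011 + Z{\left(-33,31 \right)}\right) + Q{\left(-29 \right)}\right)} = \frac{1}{-9037 + \left(\left(2011 - \frac{16}{7}\right) + \frac{1}{14}\right)} = \frac{1}{-9037 + \left(\frac{14061}{7} + \frac{1}{14}\right)} = \frac{1}{-9037 + \frac{28123}{14}} = \frac{1}{- \frac{98395}{14}} = - \frac{14}{98395}$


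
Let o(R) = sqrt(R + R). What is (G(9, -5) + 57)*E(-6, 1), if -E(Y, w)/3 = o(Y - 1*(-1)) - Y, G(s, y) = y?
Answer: -936 - 156*I*sqrt(10) ≈ -936.0 - 493.32*I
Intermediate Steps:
o(R) = sqrt(2)*sqrt(R) (o(R) = sqrt(2*R) = sqrt(2)*sqrt(R))
E(Y, w) = 3*Y - 3*sqrt(2)*sqrt(1 + Y) (E(Y, w) = -3*(sqrt(2)*sqrt(Y - 1*(-1)) - Y) = -3*(sqrt(2)*sqrt(Y + 1) - Y) = -3*(sqrt(2)*sqrt(1 + Y) - Y) = -3*(-Y + sqrt(2)*sqrt(1 + Y)) = 3*Y - 3*sqrt(2)*sqrt(1 + Y))
(G(9, -5) + 57)*E(-6, 1) = (-5 + 57)*(-3*sqrt(2 + 2*(-6)) + 3*(-6)) = 52*(-3*sqrt(2 - 12) - 18) = 52*(-3*I*sqrt(10) - 18) = 52*(-18 - 3*I*sqrt(10)) = -936 - 156*I*sqrt(10)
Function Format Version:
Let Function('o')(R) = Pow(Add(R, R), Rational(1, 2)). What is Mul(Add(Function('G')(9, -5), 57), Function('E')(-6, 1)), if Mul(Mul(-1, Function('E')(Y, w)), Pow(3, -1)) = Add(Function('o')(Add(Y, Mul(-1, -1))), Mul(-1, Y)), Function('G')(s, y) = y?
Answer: Add(-936, Mul(-156, I, Pow(10, Rational(1, 2)))) ≈ Add(-936.00, Mul(-493.32, I))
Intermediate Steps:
Function('o')(R) = Mul(Pow(2, Rational(1, 2)), Pow(R, Rational(1, 2))) (Function('o')(R) = Pow(Mul(2, R), Rational(1, 2)) = Mul(Pow(2, Rational(1, 2)), Pow(R, Rational(1, 2))))
Function('E')(Y, w) = Add(Mul(3, Y), Mul(-3, Pow(2, Rational(1, 2)), Pow(Add(1, Y), Rational(1, 2)))) (Function('E')(Y, w) = Mul(-3, Add(Mul(Pow(2, Rational(1, 2)), Pow(Add(Y, Mul(-1, -1)), Rational(1, 2))), Mul(-1, Y))) = Mul(-3, Add(Mul(Pow(2, Rational(1, 2)), Pow(Add(Y, 1), Rational(1, 2))), Mul(-1, Y))) = Mul(-3, Add(Mul(Pow(2, Rational(1, 2)), Pow(Add(1, Y), Rational(1, 2))), Mul(-1, Y))) = Mul(-3, Add(Mul(-1, Y), Mul(Pow(2, Rational(1, 2)), Pow(Add(1, Y), Rational(1, 2))))) = Add(Mul(3, Y), Mul(-3, Pow(2, Rational(1, 2)), Pow(Add(1, Y), Rational(1, 2)))))
Mul(Add(Function('G')(9, -5), 57), Function('E')(-6, 1)) = Mul(Add(-5, 57), Add(Mul(-3, Pow(Add(2, Mul(2, -6)), Rational(1, 2))), Mul(3, -6))) = Mul(52, Add(Mul(-3, Pow(Add(2, -12), Rational(1, 2))), -18)) = Mul(52, Add(Mul(-3, Pow(-10, Rational(1, 2))), -18)) = Mul(52, Add(Mul(-3, Mul(I, Pow(10, Rational(1, 2)))), -18)) = Mul(52, Add(Mul(-3, I, Pow(10, Rational(1, 2))), -18)) = Mul(52, Add(-18, Mul(-3, I, Pow(10, Rational(1, 2))))) = Add(-936, Mul(-156, I, Pow(10, Rational(1, 2))))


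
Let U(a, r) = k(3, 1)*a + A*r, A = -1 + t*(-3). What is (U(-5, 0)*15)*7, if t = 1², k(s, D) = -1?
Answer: 525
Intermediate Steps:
t = 1
A = -4 (A = -1 + 1*(-3) = -1 - 3 = -4)
U(a, r) = -a - 4*r
(U(-5, 0)*15)*7 = ((-1*(-5) - 4*0)*15)*7 = ((5 + 0)*15)*7 = (5*15)*7 = 75*7 = 525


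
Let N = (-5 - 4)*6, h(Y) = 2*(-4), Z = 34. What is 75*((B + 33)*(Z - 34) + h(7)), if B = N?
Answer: -600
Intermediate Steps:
h(Y) = -8
N = -54 (N = -9*6 = -54)
B = -54
75*((B + 33)*(Z - 34) + h(7)) = 75*((-54 + 33)*(34 - 34) - 8) = 75*(-21*0 - 8) = 75*(0 - 8) = 75*(-8) = -600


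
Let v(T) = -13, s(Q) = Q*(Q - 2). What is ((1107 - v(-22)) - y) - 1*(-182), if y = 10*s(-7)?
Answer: 672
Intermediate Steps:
s(Q) = Q*(-2 + Q)
y = 630 (y = 10*(-7*(-2 - 7)) = 10*(-7*(-9)) = 10*63 = 630)
((1107 - v(-22)) - y) - 1*(-182) = ((1107 - 1*(-13)) - 1*630) - 1*(-182) = ((1107 + 13) - 630) + 182 = (1120 - 630) + 182 = 490 + 182 = 672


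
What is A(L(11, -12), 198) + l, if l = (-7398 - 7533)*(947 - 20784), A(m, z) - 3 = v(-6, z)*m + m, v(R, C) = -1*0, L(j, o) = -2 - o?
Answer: 296186260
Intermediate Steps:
v(R, C) = 0
A(m, z) = 3 + m (A(m, z) = 3 + (0*m + m) = 3 + (0 + m) = 3 + m)
l = 296186247 (l = -14931*(-19837) = 296186247)
A(L(11, -12), 198) + l = (3 + (-2 - 1*(-12))) + 296186247 = (3 + (-2 + 12)) + 296186247 = (3 + 10) + 296186247 = 13 + 296186247 = 296186260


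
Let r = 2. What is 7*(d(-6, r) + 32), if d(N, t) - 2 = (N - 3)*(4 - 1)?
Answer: 49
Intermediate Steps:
d(N, t) = -7 + 3*N (d(N, t) = 2 + (N - 3)*(4 - 1) = 2 + (-3 + N)*3 = 2 + (-9 + 3*N) = -7 + 3*N)
7*(d(-6, r) + 32) = 7*((-7 + 3*(-6)) + 32) = 7*((-7 - 18) + 32) = 7*(-25 + 32) = 7*7 = 49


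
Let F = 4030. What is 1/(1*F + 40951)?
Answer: 1/44981 ≈ 2.2232e-5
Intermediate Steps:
1/(1*F + 40951) = 1/(1*4030 + 40951) = 1/(4030 + 40951) = 1/44981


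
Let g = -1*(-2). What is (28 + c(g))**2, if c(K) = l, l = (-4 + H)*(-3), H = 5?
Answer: 625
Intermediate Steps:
g = 2
l = -3 (l = (-4 + 5)*(-3) = 1*(-3) = -3)
c(K) = -3
(28 + c(g))**2 = (28 - 3)**2 = 25**2 = 625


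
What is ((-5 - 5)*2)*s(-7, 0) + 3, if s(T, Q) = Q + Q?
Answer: 3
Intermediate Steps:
s(T, Q) = 2*Q
((-5 - 5)*2)*s(-7, 0) + 3 = ((-5 - 5)*2)*(2*0) + 3 = -10*2*0 + 3 = -20*0 + 3 = 0 + 3 = 3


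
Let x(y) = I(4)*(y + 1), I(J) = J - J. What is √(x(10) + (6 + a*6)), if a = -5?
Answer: 2*I*√6 ≈ 4.899*I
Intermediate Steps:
I(J) = 0
x(y) = 0 (x(y) = 0*(y + 1) = 0*(1 + y) = 0)
√(x(10) + (6 + a*6)) = √(0 + (6 - 5*6)) = √(0 + (6 - 30)) = √(0 - 24) = √(-24) = 2*I*√6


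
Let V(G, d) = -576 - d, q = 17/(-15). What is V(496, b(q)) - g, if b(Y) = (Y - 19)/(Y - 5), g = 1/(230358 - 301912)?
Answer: -476674848/822871 ≈ -579.28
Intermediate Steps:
g = -1/71554 (g = 1/(-71554) = -1/71554 ≈ -1.3975e-5)
q = -17/15 (q = 17*(-1/15) = -17/15 ≈ -1.1333)
b(Y) = (-19 + Y)/(-5 + Y)
V(496, b(q)) - g = (-576 - (-19 - 17/15)/(-5 - 17/15)) - 1*(-1/71554) = (-576 - (-302)/((-92/15)*15)) + 1/71554 = (-576 - (-15)*(-302)/(92*15)) + 1/71554 = (-576 - 1*151/46) + 1/71554 = (-576 - 151/46) + 1/71554 = -26647/46 + 1/71554 = -476674848/822871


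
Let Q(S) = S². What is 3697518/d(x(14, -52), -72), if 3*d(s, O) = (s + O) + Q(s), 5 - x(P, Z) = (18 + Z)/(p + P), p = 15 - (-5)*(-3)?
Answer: -271767573/230 ≈ -1.1816e+6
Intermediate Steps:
p = 0 (p = 15 - 1*15 = 15 - 15 = 0)
x(P, Z) = 5 - (18 + Z)/P (x(P, Z) = 5 - (18 + Z)/(0 + P) = 5 - (18 + Z)/P)
d(s, O) = O/3 + s/3 + s²/3 (d(s, O) = ((s + O) + s²)/3 = ((O + s) + s²)/3 = (O + s + s²)/3 = O/3 + s/3 + s²/3)
3697518/d(x(14, -52), -72) = 3697518/((⅓)*(-72) + ((-18 - 1*(-52) + 5*14)/14)/3 + ((-18 - 1*(-52) + 5*14)/14)²/3) = 3697518/(-24 + ((-18 + 52 + 70)/14)/3 + ((-18 + 52 + 70)/14)²/3) = 3697518/(-24 + ((1/14)*104)/3 + ((1/14)*104)²/3) = 3697518/(-24 + (⅓)*(52/7) + (52/7)²/3) = 3697518/(-24 + 52/21 + (⅓)*(2704/49)) = 3697518/(-24 + 52/21 + 2704/147) = 3697518/(-460/147) = 3697518*(-147/460) = -271767573/230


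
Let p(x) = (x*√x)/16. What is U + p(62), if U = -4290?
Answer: -4290 + 31*√62/8 ≈ -4259.5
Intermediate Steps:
p(x) = x^(3/2)/16 (p(x) = x^(3/2)*(1/16) = x^(3/2)/16)
U + p(62) = -4290 + 62^(3/2)/16 = -4290 + (62*√62)/16 = -4290 + 31*√62/8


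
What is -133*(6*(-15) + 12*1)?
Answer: 10374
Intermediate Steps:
-133*(6*(-15) + 12*1) = -133*(-90 + 12) = -133*(-78) = 10374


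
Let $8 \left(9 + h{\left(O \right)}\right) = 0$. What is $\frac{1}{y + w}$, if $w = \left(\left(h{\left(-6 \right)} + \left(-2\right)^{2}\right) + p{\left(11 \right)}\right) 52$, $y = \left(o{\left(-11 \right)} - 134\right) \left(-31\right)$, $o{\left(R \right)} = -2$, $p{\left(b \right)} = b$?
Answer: $\frac{1}{4528} \approx 0.00022085$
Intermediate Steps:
$h{\left(O \right)} = -9$ ($h{\left(O \right)} = -9 + \frac{1}{8} \cdot 0 = -9 + 0 = -9$)
$y = 4216$ ($y = \left(-2 - 134\right) \left(-31\right) = \left(-136\right) \left(-31\right) = 4216$)
$w = 312$ ($w = \left(\left(-9 + \left(-2\right)^{2}\right) + 11\right) 52 = \left(\left(-9 + 4\right) + 11\right) 52 = \left(-5 + 11\right) 52 = 6 \cdot 52 = 312$)
$\frac{1}{y + w} = \frac{1}{4216 + 312} = \frac{1}{4528}$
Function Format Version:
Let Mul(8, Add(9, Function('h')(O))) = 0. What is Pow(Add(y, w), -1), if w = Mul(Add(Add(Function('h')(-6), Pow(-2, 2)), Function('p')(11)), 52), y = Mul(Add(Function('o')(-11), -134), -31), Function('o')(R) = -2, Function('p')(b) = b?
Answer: Rational(1, 4528) ≈ 0.00022085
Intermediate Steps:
Function('h')(O) = -9 (Function('h')(O) = Add(-9, Mul(Rational(1, 8), 0)) = Add(-9, 0) = -9)
y = 4216 (y = Mul(Add(-2, -134), -31) = Mul(-136, -31) = 4216)
w = 312 (w = Mul(Add(Add(-9, Pow(-2, 2)), 11), 52) = Mul(Add(Add(-9, 4), 11), 52) = Mul(Add(-5, 11), 52) = Mul(6, 52) = 312)
Pow(Add(y, w), -1) = Pow(Add(4216, 312), -1) = Pow(4528, -1) = Rational(1, 4528)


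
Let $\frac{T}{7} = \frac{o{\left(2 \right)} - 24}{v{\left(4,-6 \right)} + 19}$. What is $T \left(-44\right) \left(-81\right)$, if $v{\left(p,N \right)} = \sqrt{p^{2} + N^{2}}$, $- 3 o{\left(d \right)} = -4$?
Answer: $- \frac{3581424}{103} + \frac{376992 \sqrt{13}}{103} \approx -21574.0$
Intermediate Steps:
$o{\left(d \right)} = \frac{4}{3}$ ($o{\left(d \right)} = \left(- \frac{1}{3}\right) \left(-4\right) = \frac{4}{3}$)
$v{\left(p,N \right)} = \sqrt{N^{2} + p^{2}}$
$T = - \frac{476}{3 \left(19 + 2 \sqrt{13}\right)}$ ($T = 7 \frac{\frac{4}{3} - 24}{\sqrt{\left(-6\right)^{2} + 4^{2}} + 19} = 7 \left(- \frac{68}{3 \left(\sqrt{36 + 16} + 19\right)}\right) = 7 \left(- \frac{68}{3 \left(\sqrt{52} + 19\right)}\right) = 7 \left(- \frac{68}{3 \left(2 \sqrt{13} + 19\right)}\right) = 7 \left(- \frac{68}{3 \left(19 + 2 \sqrt{13}\right)}\right) = - \frac{476}{3 \left(19 + 2 \sqrt{13}\right)} \approx -6.0534$)
$T \left(-44\right) \left(-81\right) = \left(- \frac{9044}{927} + \frac{952 \sqrt{13}}{927}\right) \left(-44\right) \left(-81\right) = \left(\frac{397936}{927} - \frac{41888 \sqrt{13}}{927}\right) \left(-81\right) = - \frac{3581424}{103} + \frac{376992 \sqrt{13}}{103}$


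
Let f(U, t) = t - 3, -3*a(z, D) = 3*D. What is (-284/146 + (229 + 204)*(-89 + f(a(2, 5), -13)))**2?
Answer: 11016338513569/5329 ≈ 2.0672e+9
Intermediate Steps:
a(z, D) = -D
f(U, t) = -3 + t
(-284/146 + (229 + 204)*(-89 + f(a(2, 5), -13)))**2 = (-284/146 + (229 + 204)*(-89 + (-3 - 13)))**2 = (-284*1/146 + 433*(-89 - 16))**2 = (-142/73 + 433*(-105))**2 = (-142/73 - 45465)**2 = (-3319087/73)**2 = 11016338513569/5329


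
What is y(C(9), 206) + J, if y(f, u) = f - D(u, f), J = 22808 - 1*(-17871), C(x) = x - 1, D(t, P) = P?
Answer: 40679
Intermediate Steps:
C(x) = -1 + x
J = 40679 (J = 22808 + 17871 = 40679)
y(f, u) = 0 (y(f, u) = f - f = 0)
y(C(9), 206) + J = 0 + 40679 = 40679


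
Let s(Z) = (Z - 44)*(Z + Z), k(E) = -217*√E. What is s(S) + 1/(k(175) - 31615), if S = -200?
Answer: 19349544521677/198253530 + 217*√7/198253530 ≈ 97600.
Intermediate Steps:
s(Z) = 2*Z*(-44 + Z) (s(Z) = (-44 + Z)*(2*Z) = 2*Z*(-44 + Z))
s(S) + 1/(k(175) - 31615) = 2*(-200)*(-44 - 200) + 1/(-1085*√7 - 31615) = 2*(-200)*(-244) + 1/(-1085*√7 - 31615) = 97600 + 1/(-1085*√7 - 31615) = 97600 + 1/(-31615 - 1085*√7)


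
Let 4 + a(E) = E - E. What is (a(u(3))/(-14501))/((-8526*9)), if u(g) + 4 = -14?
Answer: -2/556359867 ≈ -3.5948e-9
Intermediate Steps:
u(g) = -18 (u(g) = -4 - 14 = -18)
a(E) = -4 (a(E) = -4 + (E - E) = -4 + 0 = -4)
(a(u(3))/(-14501))/((-8526*9)) = (-4/(-14501))/((-8526*9)) = -4*(-1/14501)/(-76734) = (4/14501)*(-1/76734) = -2/556359867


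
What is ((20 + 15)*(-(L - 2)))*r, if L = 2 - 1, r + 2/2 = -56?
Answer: -1995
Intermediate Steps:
r = -57 (r = -1 - 56 = -57)
L = 1
((20 + 15)*(-(L - 2)))*r = ((20 + 15)*(-(1 - 2)))*(-57) = (35*(-1*(-1)))*(-57) = (35*1)*(-57) = 35*(-57) = -1995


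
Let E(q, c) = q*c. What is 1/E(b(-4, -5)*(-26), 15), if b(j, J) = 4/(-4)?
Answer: 1/390 ≈ 0.0025641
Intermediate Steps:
b(j, J) = -1 (b(j, J) = 4*(-1/4) = -1)
E(q, c) = c*q
1/E(b(-4, -5)*(-26), 15) = 1/(15*(-1*(-26))) = 1/(15*26) = 1/390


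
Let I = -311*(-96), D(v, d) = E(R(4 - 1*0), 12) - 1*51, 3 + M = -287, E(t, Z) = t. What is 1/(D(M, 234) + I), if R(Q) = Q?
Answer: 1/29809 ≈ 3.3547e-5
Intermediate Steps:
M = -290 (M = -3 - 287 = -290)
D(v, d) = -47 (D(v, d) = (4 - 1*0) - 1*51 = (4 + 0) - 51 = 4 - 51 = -47)
I = 29856
1/(D(M, 234) + I) = 1/(-47 + 29856) = 1/29809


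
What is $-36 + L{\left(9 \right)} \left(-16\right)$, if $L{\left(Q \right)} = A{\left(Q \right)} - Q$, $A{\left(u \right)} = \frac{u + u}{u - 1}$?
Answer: $72$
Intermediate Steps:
$A{\left(u \right)} = \frac{2 u}{-1 + u}$
$L{\left(Q \right)} = - Q + \frac{2 Q}{-1 + Q}$ ($L{\left(Q \right)} = \frac{2 Q}{-1 + Q} - Q = - Q + \frac{2 Q}{-1 + Q}$)
$-36 + L{\left(9 \right)} \left(-16\right) = -36 + \frac{9 \left(3 - 9\right)}{-1 + 9} \left(-16\right) = -36 + \frac{9 \left(3 - 9\right)}{8} \left(-16\right) = -36 + 9 \cdot \frac{1}{8} \left(-6\right) \left(-16\right) = -36 - -108 = -36 + 108 = 72$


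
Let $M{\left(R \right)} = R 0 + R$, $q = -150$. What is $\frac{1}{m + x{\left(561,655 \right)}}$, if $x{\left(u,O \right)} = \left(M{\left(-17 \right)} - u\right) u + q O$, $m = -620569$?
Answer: $- \frac{1}{1043077} \approx -9.587 \cdot 10^{-7}$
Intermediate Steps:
$M{\left(R \right)} = R$ ($M{\left(R \right)} = 0 + R = R$)
$x{\left(u,O \right)} = - 150 O + u \left(-17 - u\right)$ ($x{\left(u,O \right)} = \left(-17 - u\right) u - 150 O = u \left(-17 - u\right) - 150 O = - 150 O + u \left(-17 - u\right)$)
$\frac{1}{m + x{\left(561,655 \right)}} = \frac{1}{-620569 - 422508} = \frac{1}{-1043077} = - \frac{1}{1043077}$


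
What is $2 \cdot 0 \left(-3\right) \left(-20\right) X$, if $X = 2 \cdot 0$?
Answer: $0$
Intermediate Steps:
$X = 0$
$2 \cdot 0 \left(-3\right) \left(-20\right) X = 2 \cdot 0 \left(-3\right) \left(-20\right) 0 = 0 \left(-3\right) \left(-20\right) 0 = 0 \left(-20\right) 0 = 0 \cdot 0 = 0$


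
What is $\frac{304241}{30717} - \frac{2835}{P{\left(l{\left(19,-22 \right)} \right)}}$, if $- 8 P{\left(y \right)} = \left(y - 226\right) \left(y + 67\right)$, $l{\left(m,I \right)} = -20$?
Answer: $\frac{470162147}{59191659} \approx 7.943$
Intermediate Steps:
$P{\left(y \right)} = - \frac{\left(-226 + y\right) \left(67 + y\right)}{8}$ ($P{\left(y \right)} = - \frac{\left(y - 226\right) \left(y + 67\right)}{8} = - \frac{\left(-226 + y\right) \left(67 + y\right)}{8}$)
$\frac{304241}{30717} - \frac{2835}{P{\left(l{\left(19,-22 \right)} \right)}} = \frac{304241}{30717} - \frac{2835}{\frac{7571}{4} - \frac{\left(-20\right)^{2}}{8} + \frac{159}{8} \left(-20\right)} = 304241 \cdot \frac{1}{30717} - \frac{2835}{\frac{7571}{4} - 50 - \frac{795}{2}} = \frac{304241}{30717} - \frac{2835}{\frac{7571}{4} - 50 - \frac{795}{2}} = \frac{304241}{30717} - \frac{2835}{\frac{5781}{4}} = \frac{304241}{30717} - \frac{3780}{1927} = \frac{470162147}{59191659}$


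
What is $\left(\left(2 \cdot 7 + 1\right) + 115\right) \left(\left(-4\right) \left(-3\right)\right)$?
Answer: $1560$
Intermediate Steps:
$\left(\left(2 \cdot 7 + 1\right) + 115\right) \left(\left(-4\right) \left(-3\right)\right) = \left(\left(14 + 1\right) + 115\right) 12 = \left(15 + 115\right) 12 = 130 \cdot 12 = 1560$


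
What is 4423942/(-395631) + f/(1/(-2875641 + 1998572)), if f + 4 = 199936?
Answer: -69375541405607290/395631 ≈ -1.7535e+11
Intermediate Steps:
f = 199932 (f = -4 + 199936 = 199932)
4423942/(-395631) + f/(1/(-2875641 + 1998572)) = 4423942/(-395631) + 199932/(1/(-2875641 + 1998572)) = 4423942*(-1/395631) + 199932/(1/(-877069)) = -4423942/395631 + 199932/(-1/877069) = -4423942/395631 + 199932*(-877069) = -4423942/395631 - 175354159308 = -69375541405607290/395631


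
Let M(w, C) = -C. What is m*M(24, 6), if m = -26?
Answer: 156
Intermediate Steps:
m*M(24, 6) = -(-26)*6 = -26*(-6) = 156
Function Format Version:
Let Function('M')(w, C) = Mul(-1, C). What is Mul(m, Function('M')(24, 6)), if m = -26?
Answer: 156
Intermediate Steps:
Mul(m, Function('M')(24, 6)) = Mul(-26, Mul(-1, 6)) = Mul(-26, -6) = 156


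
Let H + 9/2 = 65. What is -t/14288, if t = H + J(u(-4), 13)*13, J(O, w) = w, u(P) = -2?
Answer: -459/28576 ≈ -0.016062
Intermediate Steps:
H = 121/2 (H = -9/2 + 65 = 121/2 ≈ 60.500)
t = 459/2 (t = 121/2 + 13*13 = 121/2 + 169 = 459/2 ≈ 229.50)
-t/14288 = -1*459/2/14288 = -459/2*1/14288 = -459/28576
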